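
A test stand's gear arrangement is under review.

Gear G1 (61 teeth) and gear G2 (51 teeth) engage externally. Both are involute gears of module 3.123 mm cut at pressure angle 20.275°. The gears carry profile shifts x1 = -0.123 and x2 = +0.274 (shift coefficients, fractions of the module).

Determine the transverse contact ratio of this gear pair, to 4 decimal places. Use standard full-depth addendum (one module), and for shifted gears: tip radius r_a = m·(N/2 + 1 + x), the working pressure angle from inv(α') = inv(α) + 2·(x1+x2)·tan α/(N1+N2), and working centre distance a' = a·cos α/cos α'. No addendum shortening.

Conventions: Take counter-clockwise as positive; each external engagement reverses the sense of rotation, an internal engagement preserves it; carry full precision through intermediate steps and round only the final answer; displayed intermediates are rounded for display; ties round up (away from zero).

single-mesh involute tooth geometry (61T engaging 51T at module 3.123)
base radii: r_b1 = 89.349738, r_b2 = 74.702240
tip radii: r_a1 = 97.990371, r_a2 = 83.615202
inv(α') = inv(20.275°) + 2·(-0.123+0.274)·tan α/(61+51) = 0.01654587  ⇒  α' = 20.68414°
a' = a·cos α / cos α' = 174.8880·cos 20.275°/cos 20.68414° = 175.355045
action lengths: √(r_a1²−r_b1²) = 40.233531, √(r_a2²−r_b2²) = 37.564309
base pitch p_b = π·m·cos α = 9.203294
CR = (40.233531 + 37.564309 − 175.355045·sin 20.68414°)/9.203294 = 1.723257
contact ratio ≈ 1.7233

1.7233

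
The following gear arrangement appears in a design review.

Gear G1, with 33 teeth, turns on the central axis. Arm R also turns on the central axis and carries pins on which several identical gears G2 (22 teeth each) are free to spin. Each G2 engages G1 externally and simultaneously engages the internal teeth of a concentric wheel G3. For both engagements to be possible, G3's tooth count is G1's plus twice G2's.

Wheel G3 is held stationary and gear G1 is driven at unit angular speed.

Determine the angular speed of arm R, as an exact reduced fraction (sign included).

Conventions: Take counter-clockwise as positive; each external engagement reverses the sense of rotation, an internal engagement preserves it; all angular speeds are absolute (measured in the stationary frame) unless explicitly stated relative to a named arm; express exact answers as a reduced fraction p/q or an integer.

3/10

planetary set (33T centre, 22T on arm, 77T internal) — Willis relation
ring teeth: 33 + 2·22 = 77
33(ω_sun−ω_arm) = −77(ω_ring−ω_arm),  ω_ring = 0, ω_sun = 1
33(1−ω_arm) = −77(0−ω_arm)  ⇒  110·ω_arm = 33  ⇒  ω_arm = 3/10
exact speed ratio = 3/10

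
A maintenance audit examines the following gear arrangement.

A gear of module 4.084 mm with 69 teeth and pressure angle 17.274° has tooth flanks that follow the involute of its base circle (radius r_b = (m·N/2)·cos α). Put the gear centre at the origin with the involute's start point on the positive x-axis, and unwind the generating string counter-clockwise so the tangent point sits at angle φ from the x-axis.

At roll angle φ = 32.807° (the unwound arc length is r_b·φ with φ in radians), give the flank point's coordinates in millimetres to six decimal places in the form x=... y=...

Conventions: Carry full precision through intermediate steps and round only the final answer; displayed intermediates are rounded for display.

x=154.823345 y=8.146387

class = single-mesh tooth geometry [base-circle involute, m = 4.084, 69T]
pitch radius r_p = m·N/2 = 4.084·69/2 = 140.898000
base radius r_b = r_p·cos α = 140.898000·cos 17.274° = 134.542887
roll angle φ = 32.807° = 0.57259017 rad
x = r_b·(cos φ + φ·sin φ) = 154.823345
y = r_b·(sin φ − φ·cos φ) = 8.146387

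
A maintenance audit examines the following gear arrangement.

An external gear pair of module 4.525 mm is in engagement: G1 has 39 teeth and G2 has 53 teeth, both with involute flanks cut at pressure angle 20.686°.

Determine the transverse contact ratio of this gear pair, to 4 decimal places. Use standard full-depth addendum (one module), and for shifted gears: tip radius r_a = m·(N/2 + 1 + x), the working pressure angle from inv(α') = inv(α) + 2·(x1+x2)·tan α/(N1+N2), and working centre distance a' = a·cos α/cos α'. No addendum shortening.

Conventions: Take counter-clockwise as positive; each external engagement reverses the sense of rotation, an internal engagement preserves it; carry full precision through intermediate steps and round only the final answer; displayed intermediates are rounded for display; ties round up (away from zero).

topology: single-mesh involute geometry — m = 4.525, 39T/53T pair
base radii: r_b1 = 82.548861, r_b2 = 112.181786
tip radii: r_a1 = 92.762500, r_a2 = 124.437500
no profile shift: α' = α, a' = a
action lengths: √(r_a1²−r_b1²) = 42.315091, √(r_a2²−r_b2²) = 53.851075
base pitch p_b = π·m·cos α = 13.299225
CR = (42.315091 + 53.851075 − 208.150000·sin 20.68600°)/13.299225 = 1.702201
contact ratio ≈ 1.7022

1.7022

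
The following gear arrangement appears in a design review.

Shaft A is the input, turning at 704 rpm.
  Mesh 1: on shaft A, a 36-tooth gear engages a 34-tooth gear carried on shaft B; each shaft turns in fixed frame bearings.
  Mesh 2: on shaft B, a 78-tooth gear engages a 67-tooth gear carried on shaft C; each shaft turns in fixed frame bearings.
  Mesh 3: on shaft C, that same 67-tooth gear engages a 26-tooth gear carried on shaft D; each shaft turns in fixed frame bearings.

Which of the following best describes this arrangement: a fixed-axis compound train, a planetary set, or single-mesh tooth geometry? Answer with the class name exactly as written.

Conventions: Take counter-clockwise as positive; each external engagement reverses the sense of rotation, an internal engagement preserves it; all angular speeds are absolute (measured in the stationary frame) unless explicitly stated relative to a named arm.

recognized (4 fixed axles, 3 meshes): fixed-axis compound train
classification: fixed-axis compound train

fixed-axis compound train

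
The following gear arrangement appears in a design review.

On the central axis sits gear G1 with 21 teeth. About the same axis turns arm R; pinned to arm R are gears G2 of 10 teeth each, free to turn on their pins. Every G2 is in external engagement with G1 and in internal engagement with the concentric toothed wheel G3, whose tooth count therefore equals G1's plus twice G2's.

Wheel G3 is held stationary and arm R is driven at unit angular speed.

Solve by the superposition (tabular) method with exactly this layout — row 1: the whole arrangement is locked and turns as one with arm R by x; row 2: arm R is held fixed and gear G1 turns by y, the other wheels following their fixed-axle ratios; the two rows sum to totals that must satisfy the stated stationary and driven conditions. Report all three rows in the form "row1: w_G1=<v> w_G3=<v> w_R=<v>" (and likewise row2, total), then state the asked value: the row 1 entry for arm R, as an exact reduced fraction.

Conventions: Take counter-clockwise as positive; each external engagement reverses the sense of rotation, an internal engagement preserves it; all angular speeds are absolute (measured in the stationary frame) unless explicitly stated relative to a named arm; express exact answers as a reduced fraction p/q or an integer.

row1: w_G1=1 w_G3=1 w_R=1
row2: w_G1=41/21 w_G3=-1 w_R=0
total: w_G1=62/21 w_G3=0 w_R=1
asked value: 1

planetary set (21T centre, 10T on arm, 41T internal) — Willis relation
row 1 (train locked, turned with arm): all members turn x
superposition row 2 [arm held]: sun y, ring −(21/41)·y, arm 0
boundary: total ω_ring = x − (21/41)·y = 0 and total ω_arm = x = 1  ⇒  y = 41/21, x = 1
row 2 ring = −(21/41)·41/21 = -1
totals (row 1 + row 2): sun 1 + 41/21 = 62/21, ring 1 + (-1) = 0, arm 1 + 0 = 1
asked cell (row1, arm) = 1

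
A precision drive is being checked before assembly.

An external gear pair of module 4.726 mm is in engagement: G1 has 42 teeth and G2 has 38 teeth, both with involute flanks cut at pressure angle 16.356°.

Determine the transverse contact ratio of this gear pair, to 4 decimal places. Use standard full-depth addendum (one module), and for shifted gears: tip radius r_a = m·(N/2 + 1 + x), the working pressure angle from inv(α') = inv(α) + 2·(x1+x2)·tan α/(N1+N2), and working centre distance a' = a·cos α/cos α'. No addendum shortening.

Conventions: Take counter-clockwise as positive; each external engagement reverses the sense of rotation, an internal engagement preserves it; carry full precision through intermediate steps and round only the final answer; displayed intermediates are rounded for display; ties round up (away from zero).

class = single-mesh tooth geometry [involute pair 42T × 38T, m = 4.726]
base radii: r_b1 = 95.229565, r_b2 = 86.160083
tip radii: r_a1 = 103.972000, r_a2 = 94.520000
no profile shift: α' = α, a' = a
action lengths: √(r_a1²−r_b1²) = 41.731363, √(r_a2²−r_b2²) = 38.864772
base pitch p_b = π·m·cos α = 14.246310
CR = (41.731363 + 38.864772 − 189.040000·sin 16.35600°)/14.246310 = 1.920609
contact ratio ≈ 1.9206

1.9206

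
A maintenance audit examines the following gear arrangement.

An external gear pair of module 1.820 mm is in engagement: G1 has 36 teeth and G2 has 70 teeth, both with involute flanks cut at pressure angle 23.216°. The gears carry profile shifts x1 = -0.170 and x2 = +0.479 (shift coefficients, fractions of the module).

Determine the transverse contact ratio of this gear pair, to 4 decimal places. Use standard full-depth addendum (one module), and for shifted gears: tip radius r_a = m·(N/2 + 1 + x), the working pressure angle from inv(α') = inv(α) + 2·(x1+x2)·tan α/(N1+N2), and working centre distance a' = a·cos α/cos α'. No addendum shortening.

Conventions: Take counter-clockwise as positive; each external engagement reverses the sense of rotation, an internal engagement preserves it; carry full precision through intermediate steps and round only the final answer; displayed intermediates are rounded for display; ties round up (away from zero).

1.5756

single-mesh involute tooth geometry (36T engaging 70T at module 1.820)
base radii: r_b1 = 30.107269, r_b2 = 58.541911
tip radii: r_a1 = 34.270600, r_a2 = 66.391780
inv(α') = inv(23.216°) + 2·(-0.170+0.479)·tan α/(36+70) = 0.02623625  ⇒  α' = 23.96717°
a' = a·cos α / cos α' = 96.4600·cos 23.216°/cos 23.96717° = 97.013873
action lengths: √(r_a1²−r_b1²) = 16.371512, √(r_a2²−r_b2²) = 31.316339
base pitch p_b = π·m·cos α = 5.254710
CR = (16.371512 + 31.316339 − 97.013873·sin 23.96717°)/5.254710 = 1.575643
contact ratio ≈ 1.5756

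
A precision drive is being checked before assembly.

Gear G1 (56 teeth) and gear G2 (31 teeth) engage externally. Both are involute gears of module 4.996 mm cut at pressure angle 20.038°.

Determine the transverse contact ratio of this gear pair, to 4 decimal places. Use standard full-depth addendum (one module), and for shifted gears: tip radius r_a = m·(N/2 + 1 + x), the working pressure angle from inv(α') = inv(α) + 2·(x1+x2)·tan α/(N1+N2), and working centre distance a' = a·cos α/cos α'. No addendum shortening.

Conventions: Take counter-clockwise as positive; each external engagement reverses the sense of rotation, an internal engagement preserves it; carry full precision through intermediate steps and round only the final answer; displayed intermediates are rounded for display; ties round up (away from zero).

1.7153

class = single-mesh tooth geometry [involute pair 56T × 31T, m = 4.996]
base radii: r_b1 = 131.419961, r_b2 = 72.750335
tip radii: r_a1 = 144.884000, r_a2 = 82.434000
no profile shift: α' = α, a' = a
action lengths: √(r_a1²−r_b1²) = 60.993175, √(r_a2²−r_b2²) = 38.765359
base pitch p_b = π·m·cos α = 14.745285
CR = (60.993175 + 38.765359 − 217.326000·sin 20.03800°)/14.745285 = 1.715344
contact ratio ≈ 1.7153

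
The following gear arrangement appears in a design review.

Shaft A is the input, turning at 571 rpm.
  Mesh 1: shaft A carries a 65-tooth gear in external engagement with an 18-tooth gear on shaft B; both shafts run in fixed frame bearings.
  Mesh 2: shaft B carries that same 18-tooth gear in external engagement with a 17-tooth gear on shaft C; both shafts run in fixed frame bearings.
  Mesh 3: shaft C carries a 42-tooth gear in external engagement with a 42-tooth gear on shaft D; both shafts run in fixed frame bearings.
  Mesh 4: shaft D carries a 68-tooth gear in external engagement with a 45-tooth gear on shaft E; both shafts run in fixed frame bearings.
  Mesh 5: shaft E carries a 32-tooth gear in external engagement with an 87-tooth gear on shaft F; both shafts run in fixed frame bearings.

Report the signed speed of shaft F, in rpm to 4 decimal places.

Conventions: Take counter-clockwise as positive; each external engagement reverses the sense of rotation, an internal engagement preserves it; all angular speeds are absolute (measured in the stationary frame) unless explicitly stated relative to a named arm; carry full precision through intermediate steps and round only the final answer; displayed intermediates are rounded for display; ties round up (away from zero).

-1213.4662 rpm

recognized (6 fixed axles, 5 meshes): fixed-axis compound train
mesh 1 [65T→18T]: ω = 571.0000×65/18 = 2061.9444 rpm, sense flips to −
mesh 2 [18T→17T]: ω = 2061.9444×18/17 = 2183.2353 rpm, sense flips to +
mesh 3 [42T→42T]: ω = 2183.2353×42/42 = 2183.2353 rpm, sense flips to −
mesh 4 [68T→45T]: ω = 2183.2353×68/45 = 3299.1111 rpm, sense flips to +
mesh 5 [32T→87T]: ω = 3299.1111×32/87 = 1213.4662 rpm, sense flips to −
signed output speed = -1213.4662 rpm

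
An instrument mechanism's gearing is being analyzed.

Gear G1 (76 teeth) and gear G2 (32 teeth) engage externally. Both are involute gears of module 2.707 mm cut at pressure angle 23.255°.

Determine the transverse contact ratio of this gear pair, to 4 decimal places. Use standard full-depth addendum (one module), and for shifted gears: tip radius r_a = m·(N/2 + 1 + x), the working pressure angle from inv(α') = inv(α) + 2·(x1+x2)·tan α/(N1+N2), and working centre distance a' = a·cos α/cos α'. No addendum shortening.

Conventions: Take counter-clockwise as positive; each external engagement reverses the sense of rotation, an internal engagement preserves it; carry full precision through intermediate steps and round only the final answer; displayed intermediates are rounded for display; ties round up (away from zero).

class = single-mesh tooth geometry [involute pair 76T × 32T, m = 2.707]
base radii: r_b1 = 94.508833, r_b2 = 39.793193
tip radii: r_a1 = 105.573000, r_a2 = 46.019000
no profile shift: α' = α, a' = a
action lengths: √(r_a1²−r_b1²) = 47.050386, √(r_a2²−r_b2²) = 23.113852
base pitch p_b = π·m·cos α = 7.813375
CR = (47.050386 + 23.113852 − 146.178000·sin 23.25500°)/7.813375 = 1.593377
contact ratio ≈ 1.5934

1.5934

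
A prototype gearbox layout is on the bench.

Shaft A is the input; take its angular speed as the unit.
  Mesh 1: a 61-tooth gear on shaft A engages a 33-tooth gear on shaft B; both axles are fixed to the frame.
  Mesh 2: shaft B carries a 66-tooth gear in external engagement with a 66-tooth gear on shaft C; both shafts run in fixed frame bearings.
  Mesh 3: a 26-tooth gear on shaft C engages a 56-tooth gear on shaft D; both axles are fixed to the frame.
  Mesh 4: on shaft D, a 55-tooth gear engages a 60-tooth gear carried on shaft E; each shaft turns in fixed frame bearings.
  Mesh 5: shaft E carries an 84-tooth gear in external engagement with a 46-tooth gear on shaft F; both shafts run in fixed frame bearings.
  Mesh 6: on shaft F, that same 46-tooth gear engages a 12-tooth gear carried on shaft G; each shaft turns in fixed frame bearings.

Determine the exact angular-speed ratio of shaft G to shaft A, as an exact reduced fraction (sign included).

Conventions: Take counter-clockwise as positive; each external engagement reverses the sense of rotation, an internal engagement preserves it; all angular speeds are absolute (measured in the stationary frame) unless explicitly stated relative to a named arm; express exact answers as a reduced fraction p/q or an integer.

class = fixed-axis compound train [6 meshes; 6 ratios multiply, 6 sense flips]
mesh 1 [61T→33T]: running ratio 61/33, sense −
mesh 2 [66T→66T]: running ratio 61/33, sense +
mesh 3 [26T→56T]: running ratio 793/924, sense −
mesh 4 [55T→60T]: running ratio 793/1008, sense +
mesh 5 [84T→46T]: running ratio 793/552, sense −
mesh 6 [46T→12T]: running ratio 793/144, sense +
ω_out/ω_in = 793/144

793/144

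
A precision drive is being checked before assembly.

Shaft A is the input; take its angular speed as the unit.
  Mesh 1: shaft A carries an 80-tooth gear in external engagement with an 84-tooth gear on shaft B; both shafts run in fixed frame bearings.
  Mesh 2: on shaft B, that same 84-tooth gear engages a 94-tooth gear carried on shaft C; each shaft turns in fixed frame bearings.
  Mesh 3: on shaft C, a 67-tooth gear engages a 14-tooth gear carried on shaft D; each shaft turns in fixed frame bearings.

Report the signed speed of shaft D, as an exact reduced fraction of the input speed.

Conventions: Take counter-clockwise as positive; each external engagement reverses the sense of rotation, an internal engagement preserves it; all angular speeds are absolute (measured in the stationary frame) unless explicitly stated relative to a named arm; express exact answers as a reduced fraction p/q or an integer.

3-mesh fixed-axis compound train (all bearings frame-fixed)
mesh 1 [80T→84T]: |ω|/ω_in = 1×80/84 = 20/21, sense flips to −
mesh 2 [84T→94T]: |ω|/ω_in = (20/21)×84/94 = 40/47, sense flips to +
mesh 3 [67T→14T]: |ω|/ω_in = (40/47)×67/14 = 1340/329, sense flips to −
signed output speed (× input speed) = -1340/329

-1340/329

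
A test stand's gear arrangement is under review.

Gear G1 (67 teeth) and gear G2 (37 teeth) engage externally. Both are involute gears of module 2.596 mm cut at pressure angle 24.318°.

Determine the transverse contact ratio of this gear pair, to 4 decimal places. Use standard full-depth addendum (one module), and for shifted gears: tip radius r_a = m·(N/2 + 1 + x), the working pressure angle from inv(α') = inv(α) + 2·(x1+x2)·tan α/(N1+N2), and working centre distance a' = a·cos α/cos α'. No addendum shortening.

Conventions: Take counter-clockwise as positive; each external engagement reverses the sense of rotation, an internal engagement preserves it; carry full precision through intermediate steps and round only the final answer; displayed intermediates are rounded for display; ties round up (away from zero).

1.5573

class = single-mesh tooth geometry [involute pair 67T × 37T, m = 2.596]
base radii: r_b1 = 79.249850, r_b2 = 43.764843
tip radii: r_a1 = 89.562000, r_a2 = 50.622000
no profile shift: α' = α, a' = a
action lengths: √(r_a1²−r_b1²) = 41.723052, √(r_a2²−r_b2²) = 25.440625
base pitch p_b = π·m·cos α = 7.431963
CR = (41.723052 + 25.440625 − 134.992000·sin 24.31800°)/7.431963 = 1.557312
contact ratio ≈ 1.5573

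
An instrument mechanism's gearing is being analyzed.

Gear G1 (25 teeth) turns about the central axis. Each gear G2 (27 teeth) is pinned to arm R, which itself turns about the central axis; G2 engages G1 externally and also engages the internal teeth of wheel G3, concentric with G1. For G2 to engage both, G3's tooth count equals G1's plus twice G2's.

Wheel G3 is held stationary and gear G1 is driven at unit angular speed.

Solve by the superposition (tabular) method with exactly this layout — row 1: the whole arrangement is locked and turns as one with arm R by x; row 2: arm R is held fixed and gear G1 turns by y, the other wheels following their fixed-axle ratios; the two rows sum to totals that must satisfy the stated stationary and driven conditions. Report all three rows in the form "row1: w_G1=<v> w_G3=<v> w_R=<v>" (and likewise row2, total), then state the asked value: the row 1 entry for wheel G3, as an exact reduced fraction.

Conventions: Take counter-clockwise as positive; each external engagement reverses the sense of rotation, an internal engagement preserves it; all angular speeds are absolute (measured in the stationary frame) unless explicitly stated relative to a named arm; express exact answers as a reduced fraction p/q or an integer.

class = planetary set [G3 = 25+2·27 = 79; Willis about the carrier]
row 1 (train locked, turned with arm): all members turn x
row 2: sun turns y, ring = −(25/79)·y, arm 0
boundary: total ω_ring = x − (25/79)·y = 0 and total ω_sun = x + y = 1  ⇒  y = 79/104, x = 25/104
row 2 ring = −(25/79)·79/104 = -25/104
totals (row 1 + row 2): sun 25/104 + 79/104 = 1, ring 25/104 + (-25/104) = 0, arm 25/104 + 0 = 25/104
asked cell (row1, ring) = 25/104

row1: w_G1=25/104 w_G3=25/104 w_R=25/104
row2: w_G1=79/104 w_G3=-25/104 w_R=0
total: w_G1=1 w_G3=0 w_R=25/104
asked value: 25/104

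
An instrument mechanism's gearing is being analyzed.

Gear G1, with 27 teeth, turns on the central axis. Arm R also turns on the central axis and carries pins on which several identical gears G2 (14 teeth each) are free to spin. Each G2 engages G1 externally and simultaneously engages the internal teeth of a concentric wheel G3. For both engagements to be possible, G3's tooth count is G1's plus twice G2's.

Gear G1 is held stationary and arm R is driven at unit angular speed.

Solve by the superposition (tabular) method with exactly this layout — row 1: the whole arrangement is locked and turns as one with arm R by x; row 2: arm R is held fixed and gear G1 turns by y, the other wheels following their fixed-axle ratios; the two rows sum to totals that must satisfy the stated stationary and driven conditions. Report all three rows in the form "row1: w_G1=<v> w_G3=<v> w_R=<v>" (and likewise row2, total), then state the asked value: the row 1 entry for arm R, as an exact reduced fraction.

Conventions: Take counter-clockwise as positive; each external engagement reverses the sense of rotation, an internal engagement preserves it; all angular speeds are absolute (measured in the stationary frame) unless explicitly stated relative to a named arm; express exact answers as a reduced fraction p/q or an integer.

planetary set (27T centre, 14T on arm, 55T internal) — Willis relation
row 1 (train locked, turned with arm): all members turn x
row 2 (arm held, sun turns y): ω_ring = −(27/55)·y, ω_arm = 0
boundary: total ω_sun = x + y = 0 and total ω_arm = x = 1  ⇒  y = -1, x = 1
row 2 ring = −(27/55)·(-1) = 27/55
totals (row 1 + row 2): sun 1 + (-1) = 0, ring 1 + 27/55 = 82/55, arm 1 + 0 = 1
asked cell (row1, arm) = 1

row1: w_G1=1 w_G3=1 w_R=1
row2: w_G1=-1 w_G3=27/55 w_R=0
total: w_G1=0 w_G3=82/55 w_R=1
asked value: 1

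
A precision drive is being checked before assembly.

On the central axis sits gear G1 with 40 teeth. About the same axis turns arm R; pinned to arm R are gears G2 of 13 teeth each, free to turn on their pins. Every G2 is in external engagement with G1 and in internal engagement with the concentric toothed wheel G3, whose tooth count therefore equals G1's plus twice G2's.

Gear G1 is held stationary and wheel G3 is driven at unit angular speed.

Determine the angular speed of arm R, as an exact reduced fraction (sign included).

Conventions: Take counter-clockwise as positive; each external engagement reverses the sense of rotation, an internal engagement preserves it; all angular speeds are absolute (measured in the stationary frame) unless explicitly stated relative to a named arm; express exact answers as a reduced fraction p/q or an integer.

33/53

planetary set (40T centre, 13T on arm, 66T internal) — Willis relation
ring teeth: 40 + 2·13 = 66
40(ω_sun−ω_arm) = −66(ω_ring−ω_arm),  ω_sun = 0, ω_ring = 1
40(0−ω_arm) = −66(1−ω_arm)  ⇒  106·ω_arm = 66  ⇒  ω_arm = 33/53
exact speed ratio = 33/53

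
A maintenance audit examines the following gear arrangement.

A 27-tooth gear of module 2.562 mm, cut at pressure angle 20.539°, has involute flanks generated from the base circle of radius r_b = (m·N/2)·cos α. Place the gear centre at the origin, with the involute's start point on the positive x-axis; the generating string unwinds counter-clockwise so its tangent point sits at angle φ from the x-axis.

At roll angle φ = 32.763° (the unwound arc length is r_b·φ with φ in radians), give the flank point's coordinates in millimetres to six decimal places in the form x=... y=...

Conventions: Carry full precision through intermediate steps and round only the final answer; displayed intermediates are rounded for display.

x=37.258566 y=1.953368

recognized (one wheel, involute flank): single-mesh tooth geometry, m = 2.562, N = 27
pitch radius r_p = m·N/2 = 2.562·27/2 = 34.587000
base radius r_b = r_p·cos α = 34.587000·cos 20.539° = 32.388429
roll angle φ = 32.763° = 0.57182222 rad
x = r_b·(cos φ + φ·sin φ) = 37.258566
y = r_b·(sin φ − φ·cos φ) = 1.953368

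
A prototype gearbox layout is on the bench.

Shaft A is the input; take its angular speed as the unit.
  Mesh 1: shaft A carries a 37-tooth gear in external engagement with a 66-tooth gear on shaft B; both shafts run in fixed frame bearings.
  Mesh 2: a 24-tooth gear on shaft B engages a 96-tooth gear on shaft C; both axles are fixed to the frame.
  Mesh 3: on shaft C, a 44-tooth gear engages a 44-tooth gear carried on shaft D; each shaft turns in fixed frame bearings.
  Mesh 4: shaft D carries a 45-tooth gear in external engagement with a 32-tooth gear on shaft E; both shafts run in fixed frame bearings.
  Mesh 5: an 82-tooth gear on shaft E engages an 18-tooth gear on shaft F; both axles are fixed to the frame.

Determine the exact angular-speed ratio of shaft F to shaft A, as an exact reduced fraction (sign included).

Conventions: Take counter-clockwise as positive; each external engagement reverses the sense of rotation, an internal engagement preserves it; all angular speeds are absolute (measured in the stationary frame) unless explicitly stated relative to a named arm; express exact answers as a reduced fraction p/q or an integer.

class = fixed-axis compound train [5 meshes; 5 ratios multiply, 5 sense flips]
mesh 1 [37T→66T]: running ratio 37/66, sense −
mesh 2 [24T→96T]: running ratio 37/264, sense +
mesh 3 [44T→44T]: running ratio 37/264, sense −
mesh 4 [45T→32T]: running ratio 555/2816, sense +
mesh 5 [82T→18T]: running ratio 7585/8448, sense −
ω_out/ω_in = -7585/8448

-7585/8448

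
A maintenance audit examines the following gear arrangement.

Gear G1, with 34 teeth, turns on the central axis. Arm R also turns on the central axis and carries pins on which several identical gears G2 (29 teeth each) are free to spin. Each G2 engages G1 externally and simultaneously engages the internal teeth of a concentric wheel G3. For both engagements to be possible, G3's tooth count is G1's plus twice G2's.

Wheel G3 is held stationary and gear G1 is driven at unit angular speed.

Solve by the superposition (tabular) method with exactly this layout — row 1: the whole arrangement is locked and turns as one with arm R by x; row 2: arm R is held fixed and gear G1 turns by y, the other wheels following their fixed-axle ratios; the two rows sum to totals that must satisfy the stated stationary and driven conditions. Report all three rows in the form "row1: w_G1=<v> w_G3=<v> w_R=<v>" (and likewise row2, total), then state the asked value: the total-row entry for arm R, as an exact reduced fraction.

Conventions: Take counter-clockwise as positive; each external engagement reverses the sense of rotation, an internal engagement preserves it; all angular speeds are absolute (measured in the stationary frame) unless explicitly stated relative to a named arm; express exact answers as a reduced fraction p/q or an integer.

row1: w_G1=17/63 w_G3=17/63 w_R=17/63
row2: w_G1=46/63 w_G3=-17/63 w_R=0
total: w_G1=1 w_G3=0 w_R=17/63
asked value: 17/63

topology: planetary set — G1 34T / G2 29T / G3 92T, arm = carrier (Willis)
superposition row 1 [locked train]: every member turns x
row 2: sun turns y, ring = −(34/92)·y, arm 0
boundary: total ω_ring = x − (34/92)·y = 0 and total ω_sun = x + y = 1  ⇒  y = 46/63, x = 17/63
row 2 ring = −(34/92)·46/63 = -17/63
totals (row 1 + row 2): sun 17/63 + 46/63 = 1, ring 17/63 + (-17/63) = 0, arm 17/63 + 0 = 17/63
asked cell (total, arm) = 17/63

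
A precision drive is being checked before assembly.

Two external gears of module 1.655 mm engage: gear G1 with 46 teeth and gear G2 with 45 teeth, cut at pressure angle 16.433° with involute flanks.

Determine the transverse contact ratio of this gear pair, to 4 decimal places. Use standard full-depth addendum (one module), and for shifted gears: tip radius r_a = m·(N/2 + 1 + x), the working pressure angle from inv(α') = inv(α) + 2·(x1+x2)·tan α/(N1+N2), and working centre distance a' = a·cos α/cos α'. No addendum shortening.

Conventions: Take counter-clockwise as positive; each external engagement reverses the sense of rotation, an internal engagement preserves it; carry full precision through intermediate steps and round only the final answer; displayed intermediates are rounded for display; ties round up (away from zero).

class = single-mesh tooth geometry [involute pair 46T × 45T, m = 1.655]
base radii: r_b1 = 36.510090, r_b2 = 35.716393
tip radii: r_a1 = 39.720000, r_a2 = 38.892500
no profile shift: α' = α, a' = a
action lengths: √(r_a1²−r_b1²) = 15.642625, √(r_a2²−r_b2²) = 15.393695
base pitch p_b = π·m·cos α = 4.986949
CR = (15.642625 + 15.393695 − 75.302500·sin 16.43300°)/4.986949 = 1.951834
contact ratio ≈ 1.9518

1.9518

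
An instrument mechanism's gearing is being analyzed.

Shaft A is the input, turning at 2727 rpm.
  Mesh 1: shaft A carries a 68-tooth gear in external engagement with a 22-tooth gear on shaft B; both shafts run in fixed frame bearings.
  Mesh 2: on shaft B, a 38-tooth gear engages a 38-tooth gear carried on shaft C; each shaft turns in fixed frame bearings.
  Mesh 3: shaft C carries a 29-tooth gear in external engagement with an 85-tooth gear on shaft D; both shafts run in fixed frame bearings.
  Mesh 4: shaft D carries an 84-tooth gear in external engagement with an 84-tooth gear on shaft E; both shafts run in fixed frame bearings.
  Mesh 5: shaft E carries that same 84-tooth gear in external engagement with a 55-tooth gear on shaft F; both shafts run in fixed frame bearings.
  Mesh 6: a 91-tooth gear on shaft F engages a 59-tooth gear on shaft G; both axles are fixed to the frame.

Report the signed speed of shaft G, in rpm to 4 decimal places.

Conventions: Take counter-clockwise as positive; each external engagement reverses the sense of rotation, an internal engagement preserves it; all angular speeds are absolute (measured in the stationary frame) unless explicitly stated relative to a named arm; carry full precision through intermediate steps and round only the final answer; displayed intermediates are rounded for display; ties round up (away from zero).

topology: fixed-axis compound train — 6 meshes, A→G
mesh 1 [68T→22T]: ω = 2727.0000×68/22 = 8428.9091 rpm, sense flips to −
mesh 2 [38T→38T]: ω = 8428.9091×38/38 = 8428.9091 rpm, sense flips to +
mesh 3 [29T→85T]: ω = 8428.9091×29/85 = 2875.7455 rpm, sense flips to −
mesh 4 [84T→84T]: ω = 2875.7455×84/84 = 2875.7455 rpm, sense flips to +
mesh 5 [84T→55T]: ω = 2875.7455×84/55 = 4392.0476 rpm, sense flips to −
mesh 6 [91T→59T]: ω = 4392.0476×91/59 = 6774.1751 rpm, sense flips to +
signed output speed = +6774.1751 rpm

+6774.1751 rpm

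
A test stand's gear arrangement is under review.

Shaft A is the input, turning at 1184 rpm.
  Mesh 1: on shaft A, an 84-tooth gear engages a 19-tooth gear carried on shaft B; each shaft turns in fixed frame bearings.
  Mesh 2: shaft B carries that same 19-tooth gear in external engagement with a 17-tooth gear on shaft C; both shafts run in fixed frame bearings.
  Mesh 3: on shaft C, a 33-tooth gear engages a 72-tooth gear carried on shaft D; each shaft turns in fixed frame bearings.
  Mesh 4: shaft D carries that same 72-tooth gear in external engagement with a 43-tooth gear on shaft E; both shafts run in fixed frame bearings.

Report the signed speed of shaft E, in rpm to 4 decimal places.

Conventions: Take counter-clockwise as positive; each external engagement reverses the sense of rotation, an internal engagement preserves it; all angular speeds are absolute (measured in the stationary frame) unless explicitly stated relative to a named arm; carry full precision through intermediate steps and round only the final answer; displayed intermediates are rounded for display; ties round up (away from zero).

4-mesh fixed-axis compound train (all bearings frame-fixed)
mesh 1 [84T→19T]: ω = 1184.0000×84/19 = 5234.5263 rpm, sense flips to −
mesh 2 [19T→17T]: ω = 5234.5263×19/17 = 5850.3529 rpm, sense flips to +
mesh 3 [33T→72T]: ω = 5850.3529×33/72 = 2681.4118 rpm, sense flips to −
mesh 4 [72T→43T]: ω = 2681.4118×72/43 = 4489.8057 rpm, sense flips to +
signed output speed = +4489.8057 rpm

+4489.8057 rpm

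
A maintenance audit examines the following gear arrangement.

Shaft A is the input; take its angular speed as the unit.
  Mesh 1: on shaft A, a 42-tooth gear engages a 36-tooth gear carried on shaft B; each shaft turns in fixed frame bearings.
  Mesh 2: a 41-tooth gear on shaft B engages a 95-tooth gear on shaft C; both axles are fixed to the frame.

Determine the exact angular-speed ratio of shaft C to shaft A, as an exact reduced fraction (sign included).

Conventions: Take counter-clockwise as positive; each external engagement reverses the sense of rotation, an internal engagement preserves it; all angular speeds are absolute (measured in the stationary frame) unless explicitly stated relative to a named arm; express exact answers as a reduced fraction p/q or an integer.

class = fixed-axis compound train [2 meshes; 2 ratios multiply, 2 sense flips]
mesh 1 [42T→36T]: running ratio 7/6, sense −
mesh 2 [41T→95T]: running ratio 287/570, sense +
ω_out/ω_in = 287/570

287/570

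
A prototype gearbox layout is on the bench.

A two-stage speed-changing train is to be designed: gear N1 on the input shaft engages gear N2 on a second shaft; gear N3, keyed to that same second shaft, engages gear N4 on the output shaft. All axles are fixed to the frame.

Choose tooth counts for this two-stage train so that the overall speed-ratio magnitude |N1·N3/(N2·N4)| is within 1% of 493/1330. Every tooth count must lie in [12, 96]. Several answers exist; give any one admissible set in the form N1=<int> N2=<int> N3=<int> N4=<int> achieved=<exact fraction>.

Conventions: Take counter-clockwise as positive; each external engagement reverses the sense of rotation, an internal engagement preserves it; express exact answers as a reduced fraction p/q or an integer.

design class (target 493/1330): fixed-axis compound train
target = 493/1330 in lowest terms: an exact hit needs N1·N3 = k·493 and N2·N4 = k·1330 for one integer k, every count in [12, 96]; additionally prefer no 1:1 stage (N1 ≠ N2, N3 ≠ N4)
k = 1: N1·N3 = 493 = 17·29, N2·N4 = 1330 = 14·95
achieved = 17·29/(14·95) = 493/1330; |achieved − target| = 0 ≤ 493/133000 ✓

N1=17 N2=14 N3=29 N4=95 achieved=493/1330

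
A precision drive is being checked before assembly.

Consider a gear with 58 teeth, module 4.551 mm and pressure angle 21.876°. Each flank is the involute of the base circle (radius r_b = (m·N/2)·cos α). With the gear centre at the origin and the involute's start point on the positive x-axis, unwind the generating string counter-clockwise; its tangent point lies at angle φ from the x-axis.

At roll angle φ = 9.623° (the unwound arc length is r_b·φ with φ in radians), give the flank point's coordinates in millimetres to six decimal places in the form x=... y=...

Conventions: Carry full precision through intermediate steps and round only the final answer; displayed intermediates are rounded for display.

single-mesh involute tooth geometry (58T wheel at module 4.551)
pitch radius r_p = m·N/2 = 4.551·58/2 = 131.979000
base radius r_b = r_p·cos α = 131.979000·cos 21.876° = 122.475510
roll angle φ = 9.623° = 0.16795303 rad
x = r_b·(cos φ + φ·sin φ) = 124.190756
y = r_b·(sin φ − φ·cos φ) = 0.192871

x=124.190756 y=0.192871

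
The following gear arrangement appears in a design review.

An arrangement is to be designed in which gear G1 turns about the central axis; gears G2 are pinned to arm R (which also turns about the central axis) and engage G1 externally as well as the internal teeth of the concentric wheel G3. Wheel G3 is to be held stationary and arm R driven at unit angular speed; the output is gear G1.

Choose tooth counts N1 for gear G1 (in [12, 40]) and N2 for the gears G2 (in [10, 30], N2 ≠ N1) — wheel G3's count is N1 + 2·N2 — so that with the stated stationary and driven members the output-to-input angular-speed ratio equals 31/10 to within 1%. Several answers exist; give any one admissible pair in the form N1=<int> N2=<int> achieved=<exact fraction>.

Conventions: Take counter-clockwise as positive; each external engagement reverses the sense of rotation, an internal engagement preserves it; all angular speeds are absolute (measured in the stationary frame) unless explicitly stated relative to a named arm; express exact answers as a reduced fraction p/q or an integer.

topology: planetary set — design target 31/10, arm = carrier (Willis)
Willis with ω_ring = 0: ω_sun/ω_arm = (N1+N3)/N1; set equal to 31/10  ⇒  N3/N1 = 31/10 − 1 = 21/10
N3 = N1 + 2·N2  ⇒  N2/N1 = (N3/N1 − 1)/2 = (21/10 − 1)/2 = 11/20
smallest multiple with N1 ≥ 12 and N2 ≥ 10: k = 1  ⇒  N1 = 1·20 = 20, N2 = 1·11 = 11 (N1 ≤ 40, N2 ≤ 30, N2 ≠ N1 ✓), N3 = 20 + 2·11 = 42
check: (N1+N3)/N1 with N1 = 20, N3 = 42 gives 31/10; |achieved − target| = 0 ≤ 31/1000 ✓

N1=20 N2=11 achieved=31/10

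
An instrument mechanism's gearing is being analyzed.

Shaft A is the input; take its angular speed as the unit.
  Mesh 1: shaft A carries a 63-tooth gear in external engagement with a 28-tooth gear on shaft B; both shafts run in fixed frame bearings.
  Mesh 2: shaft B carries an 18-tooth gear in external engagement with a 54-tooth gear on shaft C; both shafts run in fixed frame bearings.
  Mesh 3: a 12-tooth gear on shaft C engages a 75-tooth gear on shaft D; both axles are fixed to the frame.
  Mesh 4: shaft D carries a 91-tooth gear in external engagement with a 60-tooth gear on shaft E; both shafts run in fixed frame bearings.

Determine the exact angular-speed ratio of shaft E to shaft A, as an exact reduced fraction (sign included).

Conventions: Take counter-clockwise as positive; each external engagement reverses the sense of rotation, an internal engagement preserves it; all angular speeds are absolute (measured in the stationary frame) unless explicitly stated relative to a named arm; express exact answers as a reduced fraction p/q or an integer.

91/500

class = fixed-axis compound train [4 meshes; 4 ratios multiply, 4 sense flips]
mesh 1 [63T→28T]: running ratio 9/4, sense −
mesh 2 [18T→54T]: running ratio 3/4, sense +
mesh 3 [12T→75T]: running ratio 3/25, sense −
mesh 4 [91T→60T]: running ratio 91/500, sense +
ω_out/ω_in = 91/500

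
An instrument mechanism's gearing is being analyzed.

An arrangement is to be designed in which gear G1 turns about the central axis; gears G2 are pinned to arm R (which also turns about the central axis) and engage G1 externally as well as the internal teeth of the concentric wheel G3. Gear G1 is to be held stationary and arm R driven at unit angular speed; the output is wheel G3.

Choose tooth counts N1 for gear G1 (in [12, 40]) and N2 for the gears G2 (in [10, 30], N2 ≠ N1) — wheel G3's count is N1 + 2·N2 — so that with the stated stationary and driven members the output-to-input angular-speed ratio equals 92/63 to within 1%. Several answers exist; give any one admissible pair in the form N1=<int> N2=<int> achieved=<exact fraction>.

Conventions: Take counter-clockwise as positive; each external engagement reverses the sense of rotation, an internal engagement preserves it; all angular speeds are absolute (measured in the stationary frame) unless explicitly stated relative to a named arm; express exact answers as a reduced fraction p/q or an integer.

N1=29 N2=17 achieved=92/63

planetary set to be sized for 92/63 (Willis relation)
Willis with ω_sun = 0: ω_ring/ω_arm = (N1+N3)/N3; set equal to 92/63  ⇒  N3/N1 = 1/(92/63 − 1) = 63/29
N3 = N1 + 2·N2  ⇒  N2/N1 = (N3/N1 − 1)/2 = (63/29 − 1)/2 = 17/29
smallest multiple with N1 ≥ 12 and N2 ≥ 10: k = 1  ⇒  N1 = 1·29 = 29, N2 = 1·17 = 17 (N1 ≤ 40, N2 ≤ 30, N2 ≠ N1 ✓), N3 = 29 + 2·17 = 63
check: (N1+N3)/N3 with N1 = 29, N3 = 63 gives 92/63; |achieved − target| = 0 ≤ 23/1575 ✓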